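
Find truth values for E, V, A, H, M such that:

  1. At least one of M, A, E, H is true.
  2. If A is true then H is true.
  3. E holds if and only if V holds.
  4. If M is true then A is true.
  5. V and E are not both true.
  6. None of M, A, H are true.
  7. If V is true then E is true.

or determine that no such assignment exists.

Unsatisfiable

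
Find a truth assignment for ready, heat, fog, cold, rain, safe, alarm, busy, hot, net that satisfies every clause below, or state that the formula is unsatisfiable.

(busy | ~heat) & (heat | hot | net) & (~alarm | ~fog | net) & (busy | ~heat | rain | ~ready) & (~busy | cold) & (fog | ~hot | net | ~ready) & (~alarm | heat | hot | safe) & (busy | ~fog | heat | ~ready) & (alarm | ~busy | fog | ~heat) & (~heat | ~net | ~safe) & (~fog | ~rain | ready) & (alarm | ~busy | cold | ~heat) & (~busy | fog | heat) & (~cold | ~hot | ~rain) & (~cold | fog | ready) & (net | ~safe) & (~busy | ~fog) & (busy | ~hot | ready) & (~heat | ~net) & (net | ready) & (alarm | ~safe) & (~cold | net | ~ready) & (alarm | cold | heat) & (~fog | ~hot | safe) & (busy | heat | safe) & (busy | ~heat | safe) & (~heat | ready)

Set ready = True.
Set heat = False.
Try fog = True:
  (busy | ~fog | heat | ~ready) forces busy = True.
  clause (~busy | ~fog) is falsified — backtrack.
So fog = False.
  then (~busy | fog | heat) forces busy = False.
  then (busy | heat | safe) forces safe = True.
  then (net | ~safe) forces net = True.
  then (alarm | ~safe) forces alarm = True.
Set cold = True.
Set rain = False.
Set hot = False.
All clauses satisfied.

ready = True, heat = False, fog = False, cold = True, rain = False, safe = True, alarm = True, busy = False, hot = False, net = True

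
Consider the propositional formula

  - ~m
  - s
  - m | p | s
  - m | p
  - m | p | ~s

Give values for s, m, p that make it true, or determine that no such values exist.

s = True, m = False, p = True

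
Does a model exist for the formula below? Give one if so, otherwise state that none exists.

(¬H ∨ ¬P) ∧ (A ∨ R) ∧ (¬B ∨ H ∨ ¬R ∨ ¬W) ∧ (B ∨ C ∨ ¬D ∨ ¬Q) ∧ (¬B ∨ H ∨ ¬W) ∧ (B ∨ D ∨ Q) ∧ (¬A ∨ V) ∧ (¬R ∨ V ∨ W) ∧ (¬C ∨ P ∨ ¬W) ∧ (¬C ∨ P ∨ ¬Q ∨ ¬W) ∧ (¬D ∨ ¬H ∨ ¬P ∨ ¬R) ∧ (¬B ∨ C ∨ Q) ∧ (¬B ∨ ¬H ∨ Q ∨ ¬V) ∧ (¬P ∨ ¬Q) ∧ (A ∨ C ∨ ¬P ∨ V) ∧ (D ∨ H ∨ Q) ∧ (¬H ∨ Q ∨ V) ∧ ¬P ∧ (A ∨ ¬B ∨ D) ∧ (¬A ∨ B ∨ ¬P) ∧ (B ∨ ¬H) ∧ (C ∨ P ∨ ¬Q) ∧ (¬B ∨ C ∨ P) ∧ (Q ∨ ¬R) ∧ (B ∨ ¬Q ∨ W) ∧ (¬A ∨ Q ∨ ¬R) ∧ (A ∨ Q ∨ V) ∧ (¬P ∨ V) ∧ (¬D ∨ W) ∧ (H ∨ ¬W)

Unit clause (¬P) forces P = False.
Set R = True.
  then (Q ∨ ¬R) forces Q = True.
  then (C ∨ P ∨ ¬Q) forces C = True.
  then (¬C ∨ P ∨ ¬W) forces W = False.
  then (B ∨ ¬Q ∨ W) forces B = True.
  then (¬D ∨ W) forces D = False.
  then (¬R ∨ V ∨ W) forces V = True.
  then (A ∨ ¬B ∨ D) forces A = True.
Set H = False.
All clauses satisfied.

R = True, A = True, H = False, Q = True, D = False, V = True, C = True, W = False, P = False, B = True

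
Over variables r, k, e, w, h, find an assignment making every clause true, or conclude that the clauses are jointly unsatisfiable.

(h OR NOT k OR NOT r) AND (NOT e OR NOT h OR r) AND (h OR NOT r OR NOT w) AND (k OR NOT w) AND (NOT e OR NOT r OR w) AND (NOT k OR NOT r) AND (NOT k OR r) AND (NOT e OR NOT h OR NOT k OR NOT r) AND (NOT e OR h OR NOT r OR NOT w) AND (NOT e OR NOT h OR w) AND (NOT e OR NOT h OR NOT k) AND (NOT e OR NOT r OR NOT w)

r=T, k=F, e=F, w=F, h=T

Set r = True.
  then (NOT k OR NOT r) forces k = False.
  then (k OR NOT w) forces w = False.
  then (NOT e OR NOT r OR w) forces e = False.
Set h = True.
All clauses satisfied.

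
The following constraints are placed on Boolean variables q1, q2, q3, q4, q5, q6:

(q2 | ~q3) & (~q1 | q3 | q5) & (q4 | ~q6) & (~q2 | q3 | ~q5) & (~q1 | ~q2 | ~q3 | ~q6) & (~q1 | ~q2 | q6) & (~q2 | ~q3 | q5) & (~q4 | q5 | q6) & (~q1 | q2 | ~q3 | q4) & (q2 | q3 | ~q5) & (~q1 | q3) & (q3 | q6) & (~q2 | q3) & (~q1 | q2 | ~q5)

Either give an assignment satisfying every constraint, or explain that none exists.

q1 = False, q2 = True, q3 = True, q4 = True, q5 = True, q6 = False

Try q1 = True:
  (~q1 | q3) forces q3 = True.
  (q2 | ~q3) forces q2 = True.
  (~q1 | ~q2 | ~q3 | ~q6) forces q6 = False.
  clause (~q1 | ~q2 | q6) is falsified — backtrack.
So q1 = False.
Set q2 = True.
  then (~q2 | q3) forces q3 = True.
  then (~q2 | ~q3 | q5) forces q5 = True.
Set q4 = True.
Set q6 = False.
All clauses satisfied.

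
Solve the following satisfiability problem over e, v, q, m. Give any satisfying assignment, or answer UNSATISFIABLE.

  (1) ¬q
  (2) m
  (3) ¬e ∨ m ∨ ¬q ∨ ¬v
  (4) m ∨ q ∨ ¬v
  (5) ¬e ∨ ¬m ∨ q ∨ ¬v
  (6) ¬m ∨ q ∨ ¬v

e=T, v=F, q=F, m=T

Unit clause (¬q) forces q = False.
Unit clause (m) forces m = True.
In (¬m ∨ q ∨ ¬v) only ¬v is left, so v = False.
Set e = True.
Check each clause:
  (¬q): ¬q holds.
  (m): m holds.
  (¬e ∨ m ∨ ¬q ∨ ¬v): m holds.
  (m ∨ q ∨ ¬v): m holds.
  (¬e ∨ ¬m ∨ q ∨ ¬v): ¬v holds.
  (¬m ∨ q ∨ ¬v): ¬v holds.
All clauses satisfied.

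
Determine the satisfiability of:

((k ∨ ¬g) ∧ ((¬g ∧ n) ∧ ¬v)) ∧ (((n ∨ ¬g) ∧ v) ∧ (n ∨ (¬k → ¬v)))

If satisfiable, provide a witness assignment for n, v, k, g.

Case v = True: the conjunct ¬v is False.
Case v = False: the conjunct v is False.
Both cases fail — unsatisfiable.

Unsatisfiable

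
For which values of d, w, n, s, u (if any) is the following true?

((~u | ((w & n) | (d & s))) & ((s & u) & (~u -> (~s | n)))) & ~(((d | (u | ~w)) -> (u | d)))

No satisfying assignment exists.

Case u = True: the conjunct ~(((d | (u | ~w)) -> (u | d))) becomes ~((True -> True)) = False.
Case u = False: the conjunct u is False.
Both cases fail — unsatisfiable.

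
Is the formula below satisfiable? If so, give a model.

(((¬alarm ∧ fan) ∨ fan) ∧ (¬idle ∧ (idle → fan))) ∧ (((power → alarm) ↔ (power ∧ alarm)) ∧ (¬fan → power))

power: True, alarm: True, fan: True, idle: False

  ((¬alarm ∧ fan) ∨ fan) ∧ (¬idle ∧ (idle → fan)) = True
    (¬alarm ∧ fan) ∨ fan = True
      ¬alarm ∧ fan = False
        ¬alarm = False
    ¬idle ∧ (idle → fan) = True
      ¬idle = True
      idle → fan = True
  ((power → alarm) ↔ (power ∧ alarm)) ∧ (¬fan → power) = True
    (power → alarm) ↔ (power ∧ alarm) = True
      power → alarm = True
      power ∧ alarm = True
    ¬fan → power = True
      ¬fan = False
Both conjuncts True, so the formula holds.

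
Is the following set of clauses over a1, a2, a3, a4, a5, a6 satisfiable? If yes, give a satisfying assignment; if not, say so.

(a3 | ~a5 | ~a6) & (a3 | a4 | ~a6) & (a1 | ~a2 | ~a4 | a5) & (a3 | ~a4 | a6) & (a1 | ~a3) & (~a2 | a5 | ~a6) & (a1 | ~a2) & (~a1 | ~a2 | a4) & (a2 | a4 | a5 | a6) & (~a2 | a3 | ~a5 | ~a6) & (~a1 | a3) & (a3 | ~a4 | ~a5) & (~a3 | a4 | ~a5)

Set a1 = True.
  then (~a1 | a3) forces a3 = True.
Set a2 = False.
Set a4 = False.
  then (~a3 | a4 | ~a5) forces a5 = False.
  then (a2 | a4 | a5 | a6) forces a6 = True.
All clauses satisfied.

a1=T, a2=F, a3=T, a4=F, a5=F, a6=T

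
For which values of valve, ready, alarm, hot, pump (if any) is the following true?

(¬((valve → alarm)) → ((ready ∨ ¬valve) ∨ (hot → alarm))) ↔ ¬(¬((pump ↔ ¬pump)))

valve: True; ready: False; alarm: False; hot: True; pump: True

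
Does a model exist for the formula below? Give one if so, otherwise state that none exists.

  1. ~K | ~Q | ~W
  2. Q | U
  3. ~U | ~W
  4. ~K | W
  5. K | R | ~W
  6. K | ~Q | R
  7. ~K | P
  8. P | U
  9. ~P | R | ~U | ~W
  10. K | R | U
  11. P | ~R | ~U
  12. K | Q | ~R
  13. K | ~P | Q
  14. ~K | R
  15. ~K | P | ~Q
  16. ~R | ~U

Set R = False.
  then (~K | R) forces K = False.
  then (K | R | ~W) forces W = False.
  then (K | ~Q | R) forces Q = False.
  then (K | R | U) forces U = True.
  then (K | ~P | Q) forces P = False.
All clauses satisfied.

R = False; K = False; U = True; Q = False; W = False; P = False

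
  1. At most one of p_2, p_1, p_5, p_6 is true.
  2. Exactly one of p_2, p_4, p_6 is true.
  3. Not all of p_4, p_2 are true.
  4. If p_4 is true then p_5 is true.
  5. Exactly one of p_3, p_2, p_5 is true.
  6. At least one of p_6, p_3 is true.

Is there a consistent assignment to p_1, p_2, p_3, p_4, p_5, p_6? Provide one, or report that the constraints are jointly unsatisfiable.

p_1: False, p_2: False, p_3: True, p_4: False, p_5: False, p_6: True

  (1) {p_2, p_1, p_5, p_6}: 1 true — at most one ✓
  (2) {p_2, p_4, p_6}: 1 true — exactly one ✓
  (3) {p_4, p_2}: 0/2 true — not all ✓
  (4) p_4=F ⇒ p_5: vacuous ✓
  (5) {p_3, p_2, p_5}: 1 true — exactly one ✓
  (6) {p_6, p_3}: 2 true — at least one ✓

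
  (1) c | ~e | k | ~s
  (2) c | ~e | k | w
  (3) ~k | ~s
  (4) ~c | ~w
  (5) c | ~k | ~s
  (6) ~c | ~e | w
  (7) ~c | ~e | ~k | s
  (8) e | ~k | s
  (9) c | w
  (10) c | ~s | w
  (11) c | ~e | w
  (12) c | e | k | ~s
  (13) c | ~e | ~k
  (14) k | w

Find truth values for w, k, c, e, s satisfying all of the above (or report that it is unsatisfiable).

Set w = True.
  then (~c | ~w) forces c = False.
Try k = True:
  (~k | ~s) forces s = False.
  (e | ~k | s) forces e = True.
  clause (c | ~e | ~k) is falsified — backtrack.
So k = False.
Set e = False.
  then (c | e | k | ~s) forces s = False.
All clauses satisfied.

w = True, k = False, c = False, e = False, s = False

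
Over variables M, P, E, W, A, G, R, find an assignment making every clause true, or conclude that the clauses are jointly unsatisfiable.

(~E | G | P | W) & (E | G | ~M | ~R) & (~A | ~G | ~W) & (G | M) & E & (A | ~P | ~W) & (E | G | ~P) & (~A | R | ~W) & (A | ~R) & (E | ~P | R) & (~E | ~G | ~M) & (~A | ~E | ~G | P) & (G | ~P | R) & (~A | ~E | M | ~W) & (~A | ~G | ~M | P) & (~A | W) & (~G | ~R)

M: False; P: False; E: True; W: False; A: False; G: True; R: False

Unit clause (E) forces E = True.
Set M = False.
  then (G | M) forces G = True.
  then (~G | ~R) forces R = False.
Set P = False.
  then (~A | ~E | ~G | P) forces A = False.
Set W = False.
All clauses satisfied.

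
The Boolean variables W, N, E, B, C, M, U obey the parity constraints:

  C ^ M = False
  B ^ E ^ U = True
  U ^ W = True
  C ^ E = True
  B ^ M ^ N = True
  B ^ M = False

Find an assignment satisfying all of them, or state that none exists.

W=T, N=T, E=F, B=T, C=T, M=T, U=F

C ^ M = T ^ T = False ✓
B ^ E ^ U = T ^ F ^ F = True ✓
U ^ W = F ^ T = True ✓
C ^ E = T ^ F = True ✓
B ^ M ^ N = T ^ T ^ T = True ✓
B ^ M = T ^ T = False ✓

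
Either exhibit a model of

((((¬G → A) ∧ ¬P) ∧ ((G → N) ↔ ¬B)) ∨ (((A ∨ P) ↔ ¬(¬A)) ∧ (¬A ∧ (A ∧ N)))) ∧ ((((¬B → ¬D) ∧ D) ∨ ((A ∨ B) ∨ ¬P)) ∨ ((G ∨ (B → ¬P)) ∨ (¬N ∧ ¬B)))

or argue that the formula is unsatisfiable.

A = True; D = False; B = False; N = False; P = False; G = False

  (((¬G → A) ∧ ¬P) ∧ ((G → N) ↔ ¬B)) ∨ (((A ∨ P) ↔ ¬(¬A)) ∧ (¬A ∧ (A ∧ N))) = True
    ((¬G → A) ∧ ¬P) ∧ ((G → N) ↔ ¬B) = True
      (¬G → A) ∧ ¬P = True
        ¬G → A = True
          ¬G = True
        ¬P = True
      (G → N) ↔ ¬B = True
        G → N = True
        ¬B = True
    ((A ∨ P) ↔ ¬(¬A)) ∧ (¬A ∧ (A ∧ N)) = False
      (A ∨ P) ↔ ¬(¬A) = True
        A ∨ P = True
        ¬(¬A) = True
          ¬A = False
      ¬A ∧ (A ∧ N) = False
        ¬A = False
        A ∧ N = False
  (((¬B → ¬D) ∧ D) ∨ ((A ∨ B) ∨ ¬P)) ∨ ((G ∨ (B → ¬P)) ∨ (¬N ∧ ¬B)) = True
    ((¬B → ¬D) ∧ D) ∨ ((A ∨ B) ∨ ¬P) = True
      (¬B → ¬D) ∧ D = False
        ¬B → ¬D = True
          ¬B = True
          ¬D = True
      (A ∨ B) ∨ ¬P = True
        A ∨ B = True
        ¬P = True
    (G ∨ (B → ¬P)) ∨ (¬N ∧ ¬B) = True
      G ∨ (B → ¬P) = True
        B → ¬P = True
          ¬P = True
      ¬N ∧ ¬B = True
        ¬N = True
        ¬B = True
Both conjuncts True, so the formula holds.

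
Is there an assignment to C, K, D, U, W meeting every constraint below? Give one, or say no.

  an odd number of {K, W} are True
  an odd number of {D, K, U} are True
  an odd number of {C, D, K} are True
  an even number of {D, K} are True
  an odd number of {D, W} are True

C = True, K = False, D = False, U = True, W = True

{K, W}: 1 true → odd ✓
{D, K, U}: 1 true → odd ✓
{C, D, K}: 1 true → odd ✓
{D, K}: 0 true → even ✓
{D, W}: 1 true → odd ✓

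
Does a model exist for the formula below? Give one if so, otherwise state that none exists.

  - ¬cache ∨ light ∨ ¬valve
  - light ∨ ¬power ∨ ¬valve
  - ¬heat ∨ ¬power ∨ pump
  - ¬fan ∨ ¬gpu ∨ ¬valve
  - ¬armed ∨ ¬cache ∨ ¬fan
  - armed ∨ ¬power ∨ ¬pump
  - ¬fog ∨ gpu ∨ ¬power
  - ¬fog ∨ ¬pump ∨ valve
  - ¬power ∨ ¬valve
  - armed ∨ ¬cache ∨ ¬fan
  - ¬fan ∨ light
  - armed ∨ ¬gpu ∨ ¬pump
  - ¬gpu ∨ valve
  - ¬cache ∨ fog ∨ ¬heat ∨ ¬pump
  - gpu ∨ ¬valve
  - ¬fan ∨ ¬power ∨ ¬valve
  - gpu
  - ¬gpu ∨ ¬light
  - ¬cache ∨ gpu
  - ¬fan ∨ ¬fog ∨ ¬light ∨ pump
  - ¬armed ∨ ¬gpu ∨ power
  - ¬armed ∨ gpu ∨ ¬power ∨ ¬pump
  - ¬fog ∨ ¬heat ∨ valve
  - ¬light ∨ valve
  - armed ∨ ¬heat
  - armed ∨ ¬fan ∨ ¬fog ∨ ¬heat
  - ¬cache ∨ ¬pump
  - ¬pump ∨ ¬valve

Unit clause (gpu) forces gpu = True.
In (¬gpu ∨ ¬light) only ¬light is left, so light = False.
In (¬fan ∨ light) only ¬fan is left, so fan = False.
In (¬gpu ∨ valve) only valve is left, so valve = True.
In (¬pump ∨ ¬valve) only ¬pump is left, so pump = False.
In (¬cache ∨ light ∨ ¬valve) only ¬cache is left, so cache = False.
In (light ∨ ¬power ∨ ¬valve) only ¬power is left, so power = False.
In (¬armed ∨ ¬gpu ∨ power) only ¬armed is left, so armed = False.
In (armed ∨ ¬heat) only ¬heat is left, so heat = False.
Set fog = True.
All clauses satisfied.

power: False, fog: True, pump: False, fan: False, armed: False, heat: False, cache: False, valve: True, light: False, gpu: True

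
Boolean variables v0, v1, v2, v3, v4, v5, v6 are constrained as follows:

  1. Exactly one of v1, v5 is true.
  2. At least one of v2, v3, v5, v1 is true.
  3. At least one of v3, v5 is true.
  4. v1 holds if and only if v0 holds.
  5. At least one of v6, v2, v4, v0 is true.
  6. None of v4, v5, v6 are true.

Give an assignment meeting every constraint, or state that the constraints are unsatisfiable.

v0: True, v1: True, v2: True, v3: True, v4: False, v5: False, v6: False

  (1) {v1, v5}: 1 true — exactly one ✓
  (2) {v2, v3, v5, v1}: 3 true — at least one ✓
  (3) {v3, v5}: 1 true — at least one ✓
  (4) v1=T, v0=T — same ✓
  (5) {v6, v2, v4, v0}: 2 true — at least one ✓
  (6) {v4, v5, v6}: 0 true — none ✓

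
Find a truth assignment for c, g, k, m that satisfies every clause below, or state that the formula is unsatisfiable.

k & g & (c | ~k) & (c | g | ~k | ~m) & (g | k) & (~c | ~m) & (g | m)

Unit clause (k) forces k = True.
Unit clause (g) forces g = True.
In (c | ~k) only c is left, so c = True.
In (~c | ~m) only ~m is left, so m = False.
Check each clause:
  (k): k holds.
  (g): g holds.
  (c | ~k): c holds.
  (c | g | ~k | ~m): c holds.
  (g | k): g holds.
  (~c | ~m): ~m holds.
  (g | m): g holds.
All clauses satisfied.

c = True; g = True; k = True; m = False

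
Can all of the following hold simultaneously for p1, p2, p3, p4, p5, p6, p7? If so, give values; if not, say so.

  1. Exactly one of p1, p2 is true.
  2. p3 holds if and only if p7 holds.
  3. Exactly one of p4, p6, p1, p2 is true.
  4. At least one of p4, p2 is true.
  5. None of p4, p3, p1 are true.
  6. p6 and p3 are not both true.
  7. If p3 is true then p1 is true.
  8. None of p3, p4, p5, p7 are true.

p1: False; p2: True; p3: False; p4: False; p5: False; p6: False; p7: False

  (1) {p1, p2}: 1 true — exactly one ✓
  (2) p3=F, p7=F — same ✓
  (3) {p4, p6, p1, p2}: 1 true — exactly one ✓
  (4) {p4, p2}: 1 true — at least one ✓
  (5) {p4, p3, p1}: 0 true — none ✓
  (6) p6=F, p3=F — not both ✓
  (7) p3=F ⇒ p1: vacuous ✓
  (8) {p3, p4, p5, p7}: 0 true — none ✓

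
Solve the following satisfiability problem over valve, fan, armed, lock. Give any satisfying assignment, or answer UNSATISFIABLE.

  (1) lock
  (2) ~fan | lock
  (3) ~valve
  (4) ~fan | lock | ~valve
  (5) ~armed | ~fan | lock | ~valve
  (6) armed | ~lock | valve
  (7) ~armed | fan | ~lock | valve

Unit clause (lock) forces lock = True.
Unit clause (~valve) forces valve = False.
In (armed | ~lock | valve) only armed is left, so armed = True.
In (~armed | fan | ~lock | valve) only fan is left, so fan = True.
All clauses satisfied.

valve: False; fan: True; armed: True; lock: True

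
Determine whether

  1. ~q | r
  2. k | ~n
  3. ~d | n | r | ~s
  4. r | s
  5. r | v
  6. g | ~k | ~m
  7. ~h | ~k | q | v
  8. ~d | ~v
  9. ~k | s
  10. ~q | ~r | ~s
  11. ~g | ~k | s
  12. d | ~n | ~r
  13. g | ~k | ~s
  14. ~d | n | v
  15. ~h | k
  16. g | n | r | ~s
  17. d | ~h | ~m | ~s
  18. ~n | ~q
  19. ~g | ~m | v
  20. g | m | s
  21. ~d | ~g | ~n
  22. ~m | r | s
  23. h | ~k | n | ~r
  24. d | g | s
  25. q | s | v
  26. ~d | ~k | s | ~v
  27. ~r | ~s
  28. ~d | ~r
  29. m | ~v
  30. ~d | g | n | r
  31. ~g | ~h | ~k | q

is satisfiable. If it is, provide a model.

q = True, k = False, d = False, m = False, g = True, r = True, n = False, s = False, v = False, h = False

Set q = True.
  then (~q | r) forces r = True.
  then (~q | ~r | ~s) forces s = False.
  then (~n | ~q) forces n = False.
  then (~d | ~r) forces d = False.
  then (~k | s) forces k = False.
  then (~h | k) forces h = False.
  then (d | g | s) forces g = True.
Set m = False.
  then (m | ~v) forces v = False.
All clauses satisfied.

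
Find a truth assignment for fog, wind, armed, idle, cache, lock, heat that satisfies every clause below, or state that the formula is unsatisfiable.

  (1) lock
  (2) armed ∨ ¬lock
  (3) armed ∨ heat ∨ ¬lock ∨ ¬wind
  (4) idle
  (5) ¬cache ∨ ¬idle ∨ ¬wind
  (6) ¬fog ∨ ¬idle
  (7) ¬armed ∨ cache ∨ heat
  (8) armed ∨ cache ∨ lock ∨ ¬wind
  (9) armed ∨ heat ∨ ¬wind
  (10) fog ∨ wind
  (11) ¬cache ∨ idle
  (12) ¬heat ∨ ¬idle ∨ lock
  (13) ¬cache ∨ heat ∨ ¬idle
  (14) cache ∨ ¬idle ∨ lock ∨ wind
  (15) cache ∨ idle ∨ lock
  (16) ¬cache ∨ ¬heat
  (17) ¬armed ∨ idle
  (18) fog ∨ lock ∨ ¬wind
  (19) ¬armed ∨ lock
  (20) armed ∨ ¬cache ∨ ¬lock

Unit clause (lock) forces lock = True.
In (armed ∨ ¬lock) only armed is left, so armed = True.
Unit clause (idle) forces idle = True.
In (¬fog ∨ ¬idle) only ¬fog is left, so fog = False.
In (fog ∨ wind) only wind is left, so wind = True.
In (¬cache ∨ ¬idle ∨ ¬wind) only ¬cache is left, so cache = False.
In (¬armed ∨ cache ∨ heat) only heat is left, so heat = True.
All clauses satisfied.

fog = False; wind = True; armed = True; idle = True; cache = False; lock = True; heat = True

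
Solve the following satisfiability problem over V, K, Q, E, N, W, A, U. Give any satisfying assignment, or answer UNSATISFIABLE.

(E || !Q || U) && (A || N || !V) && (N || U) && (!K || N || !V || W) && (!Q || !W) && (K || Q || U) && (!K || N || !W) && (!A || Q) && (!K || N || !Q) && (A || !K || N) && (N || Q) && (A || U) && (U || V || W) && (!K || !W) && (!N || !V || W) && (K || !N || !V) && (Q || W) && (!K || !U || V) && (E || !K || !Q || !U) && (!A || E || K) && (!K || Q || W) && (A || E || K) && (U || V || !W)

V = False, K = False, Q = True, E = True, N = False, W = False, A = False, U = True

Set V = False.
Try K = True:
  (!K || !W) forces W = False.
  (U || V || W) forces U = True.
  clause (!K || !U || V) is falsified — backtrack.
So K = False.
Set Q = True.
  then (!Q || !W) forces W = False.
  then (U || V || W) forces U = True.
Set E = True.
Set N = False.
Set A = False.
All clauses satisfied.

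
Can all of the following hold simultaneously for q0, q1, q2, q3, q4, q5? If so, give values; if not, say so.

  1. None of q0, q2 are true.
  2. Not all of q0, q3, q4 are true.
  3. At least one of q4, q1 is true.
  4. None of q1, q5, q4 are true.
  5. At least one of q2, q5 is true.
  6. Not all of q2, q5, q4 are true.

No satisfying assignment exists.

Case q5 = True:
  Constraint (4) is violated (q5=T) — contradiction.
Case q5 = False:
  (1) forces q0 = False.
  (1) forces q2 = False.
  Constraint (5) is violated (q2=F, q5=F) — contradiction.
Both cases fail — unsatisfiable.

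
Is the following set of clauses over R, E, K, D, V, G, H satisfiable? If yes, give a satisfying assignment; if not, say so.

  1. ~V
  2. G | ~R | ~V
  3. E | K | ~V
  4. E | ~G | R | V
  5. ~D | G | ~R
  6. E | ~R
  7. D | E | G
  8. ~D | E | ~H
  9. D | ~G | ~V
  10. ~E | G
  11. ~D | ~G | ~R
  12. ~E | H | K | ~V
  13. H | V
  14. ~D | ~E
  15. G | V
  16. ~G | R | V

Unit clause (~V) forces V = False.
In (H | V) only H is left, so H = True.
In (G | V) only G is left, so G = True.
In (~G | R | V) only R is left, so R = True.
In (E | ~R) only E is left, so E = True.
In (~D | ~G | ~R) only ~D is left, so D = False.
Set K = True.
All clauses satisfied.

R: True, E: True, K: True, D: False, V: False, G: True, H: True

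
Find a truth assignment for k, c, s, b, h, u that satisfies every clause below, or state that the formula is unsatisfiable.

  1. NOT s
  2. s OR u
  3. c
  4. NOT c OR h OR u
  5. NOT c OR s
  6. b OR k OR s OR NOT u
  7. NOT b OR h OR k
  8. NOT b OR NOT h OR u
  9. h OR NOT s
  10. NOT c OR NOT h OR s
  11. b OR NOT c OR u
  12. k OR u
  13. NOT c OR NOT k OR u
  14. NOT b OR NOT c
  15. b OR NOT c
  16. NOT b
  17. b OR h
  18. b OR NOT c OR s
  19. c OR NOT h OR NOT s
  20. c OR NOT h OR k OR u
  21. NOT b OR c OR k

Unsatisfiable — no assignment works.

Case c = True:
  (NOT s) forces s = False.
  Clause (NOT c OR s) is falsified — contradiction.
Case c = False:
  Clause (c) is falsified — contradiction.
Both cases fail, so the formula is unsatisfiable.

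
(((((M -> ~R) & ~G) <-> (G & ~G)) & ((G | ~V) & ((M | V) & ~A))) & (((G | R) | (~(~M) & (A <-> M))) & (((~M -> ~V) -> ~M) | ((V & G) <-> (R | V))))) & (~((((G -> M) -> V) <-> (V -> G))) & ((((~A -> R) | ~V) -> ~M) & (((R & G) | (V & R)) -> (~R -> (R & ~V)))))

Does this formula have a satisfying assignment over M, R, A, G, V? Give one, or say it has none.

Case A = True: the conjunct ~A is False.
Case A = False: the formula simplifies to (((((M -> ~R) & ~G) <-> (G & ~G)) & ((G | ~V) & (M | V))) & (((G | R) | (~(~M) & ~M)) & (((~M -> ~V) -> ~M) | ((V & G) <-> (R | V))))) & (~((((G -> M) -> V) <-> (V -> G))) & (((R | ~V) -> ~M) & (((R & G) | (V & R)) -> (~R -> (R & ~V))))).
  V = True: simplifies to (((((M -> ~R) & ~G) <-> (G & ~G)) & G) & (((G | R) | (~(~M) & ~M)) & ((M -> ~M) | G))) & (~G & ((R -> ~M) & (((R & G) | R) -> R))).
    G = True: the conjunct ~G is False.
    G = False: the conjunct G is False.
  V = False: simplifies to (((((M -> ~R) & ~G) <-> (G & ~G)) & M) & (((G | R) | (~(~M) & ~M)) & (~M | ~R))) & (~(~((G -> M))) & (~M & ((R & G) -> (~R -> R)))).
    M = True: the conjunct ~M is False.
    M = False: the conjunct M is False.
Both cases fail — unsatisfiable.

No satisfying assignment exists.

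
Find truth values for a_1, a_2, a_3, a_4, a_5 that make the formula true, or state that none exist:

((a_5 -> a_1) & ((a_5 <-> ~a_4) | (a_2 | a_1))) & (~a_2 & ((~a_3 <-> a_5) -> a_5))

a_1=T, a_2=F, a_3=F, a_4=F, a_5=F

  (a_5 -> a_1) & ((a_5 <-> ~a_4) | (a_2 | a_1)) = True
    a_5 -> a_1 = True
    (a_5 <-> ~a_4) | (a_2 | a_1) = True
      a_5 <-> ~a_4 = False
        ~a_4 = True
      a_2 | a_1 = True
  ~a_2 & ((~a_3 <-> a_5) -> a_5) = True
    ~a_2 = True
    (~a_3 <-> a_5) -> a_5 = True
      ~a_3 <-> a_5 = False
        ~a_3 = True
Both conjuncts True, so the formula holds.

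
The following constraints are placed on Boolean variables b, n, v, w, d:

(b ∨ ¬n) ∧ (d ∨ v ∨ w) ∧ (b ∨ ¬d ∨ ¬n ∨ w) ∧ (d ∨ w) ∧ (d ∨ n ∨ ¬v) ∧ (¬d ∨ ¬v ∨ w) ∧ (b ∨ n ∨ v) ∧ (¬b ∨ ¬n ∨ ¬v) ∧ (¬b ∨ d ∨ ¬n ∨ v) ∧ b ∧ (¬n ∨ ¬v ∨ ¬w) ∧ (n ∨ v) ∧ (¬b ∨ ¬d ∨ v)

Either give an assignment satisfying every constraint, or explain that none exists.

Unit clause (b) forces b = True.
Set n = False.
  then (n ∨ v) forces v = True.
  then (d ∨ n ∨ ¬v) forces d = True.
  then (¬d ∨ ¬v ∨ w) forces w = True.
All clauses satisfied.

b = True; n = False; v = True; w = True; d = True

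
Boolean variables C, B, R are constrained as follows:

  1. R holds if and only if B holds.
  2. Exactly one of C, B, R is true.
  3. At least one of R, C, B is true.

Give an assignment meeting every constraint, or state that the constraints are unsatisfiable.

C = True, B = False, R = False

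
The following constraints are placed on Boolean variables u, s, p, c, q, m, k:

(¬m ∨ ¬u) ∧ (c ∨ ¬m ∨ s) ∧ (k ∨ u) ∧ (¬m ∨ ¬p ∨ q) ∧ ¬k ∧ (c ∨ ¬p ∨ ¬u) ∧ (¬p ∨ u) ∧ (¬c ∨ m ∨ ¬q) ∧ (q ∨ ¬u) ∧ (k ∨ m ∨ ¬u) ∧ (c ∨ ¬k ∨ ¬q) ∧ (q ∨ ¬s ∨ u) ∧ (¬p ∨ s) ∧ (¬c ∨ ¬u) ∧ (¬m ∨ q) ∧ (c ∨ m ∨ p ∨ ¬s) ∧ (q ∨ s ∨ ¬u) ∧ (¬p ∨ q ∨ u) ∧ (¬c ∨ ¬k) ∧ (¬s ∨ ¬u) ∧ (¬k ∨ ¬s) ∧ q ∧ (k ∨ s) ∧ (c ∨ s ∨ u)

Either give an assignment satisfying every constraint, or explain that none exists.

Case k = True:
  Clause (¬k) is falsified — contradiction.
Case k = False:
  (k ∨ u) forces u = True.
  (¬m ∨ ¬u) forces m = False.
  Clause (k ∨ m ∨ ¬u) is falsified — contradiction.
Both cases fail, so the formula is unsatisfiable.

UNSATISFIABLE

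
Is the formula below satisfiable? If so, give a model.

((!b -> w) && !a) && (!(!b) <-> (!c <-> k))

c: True, a: False, b: True, w: True, k: False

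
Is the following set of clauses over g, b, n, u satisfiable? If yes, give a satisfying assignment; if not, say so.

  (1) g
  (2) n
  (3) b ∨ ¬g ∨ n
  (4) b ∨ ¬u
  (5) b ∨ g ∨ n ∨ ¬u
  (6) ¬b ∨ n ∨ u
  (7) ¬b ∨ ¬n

g = True, b = False, n = True, u = False

Unit clause (g) forces g = True.
Unit clause (n) forces n = True.
In (¬b ∨ ¬n) only ¬b is left, so b = False.
In (b ∨ ¬u) only ¬u is left, so u = False.
Check each clause:
  (g): g holds.
  (n): n holds.
  (b ∨ ¬g ∨ n): n holds.
  (b ∨ ¬u): ¬u holds.
  (b ∨ g ∨ n ∨ ¬u): g holds.
  (¬b ∨ n ∨ u): ¬b holds.
  (¬b ∨ ¬n): ¬b holds.
All clauses satisfied.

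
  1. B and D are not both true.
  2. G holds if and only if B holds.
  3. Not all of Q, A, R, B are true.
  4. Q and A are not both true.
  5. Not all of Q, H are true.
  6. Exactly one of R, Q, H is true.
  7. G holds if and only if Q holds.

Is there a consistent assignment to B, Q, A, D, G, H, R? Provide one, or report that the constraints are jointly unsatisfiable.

B: False, Q: False, A: True, D: True, G: False, H: True, R: False

  (1) B=F, D=T — not both ✓
  (2) G=F, B=F — same ✓
  (3) {Q, A, R, B}: 1/4 true — not all ✓
  (4) Q=F, A=T — not both ✓
  (5) {Q, H}: 1/2 true — not all ✓
  (6) {R, Q, H}: 1 true — exactly one ✓
  (7) G=F, Q=F — same ✓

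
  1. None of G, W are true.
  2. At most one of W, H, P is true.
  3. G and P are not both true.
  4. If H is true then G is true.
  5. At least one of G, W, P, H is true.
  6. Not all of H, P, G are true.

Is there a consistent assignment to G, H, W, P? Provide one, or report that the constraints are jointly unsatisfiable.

G = False; H = False; W = False; P = True

  (1) {G, W}: 0 true — none ✓
  (2) {W, H, P}: 1 true — at most one ✓
  (3) G=F, P=T — not both ✓
  (4) H=F ⇒ G: vacuous ✓
  (5) {G, W, P, H}: 1 true — at least one ✓
  (6) {H, P, G}: 1/3 true — not all ✓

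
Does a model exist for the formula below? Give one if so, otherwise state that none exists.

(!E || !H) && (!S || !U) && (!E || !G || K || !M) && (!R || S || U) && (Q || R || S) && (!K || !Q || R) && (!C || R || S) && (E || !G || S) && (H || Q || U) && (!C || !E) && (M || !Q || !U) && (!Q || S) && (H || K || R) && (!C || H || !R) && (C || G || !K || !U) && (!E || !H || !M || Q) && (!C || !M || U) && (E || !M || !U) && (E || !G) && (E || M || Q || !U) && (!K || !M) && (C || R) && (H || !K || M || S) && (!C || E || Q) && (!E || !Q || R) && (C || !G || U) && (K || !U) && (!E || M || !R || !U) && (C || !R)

G=F, U=F, K=F, Q=T, M=F, S=T, C=T, E=F, R=T, H=T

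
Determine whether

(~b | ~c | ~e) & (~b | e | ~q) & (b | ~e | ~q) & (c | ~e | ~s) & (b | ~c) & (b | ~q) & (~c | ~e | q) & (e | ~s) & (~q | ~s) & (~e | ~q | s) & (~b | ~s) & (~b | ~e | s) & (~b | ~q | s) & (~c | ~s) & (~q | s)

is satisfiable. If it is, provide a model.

c = False, b = False, s = False, e = False, q = False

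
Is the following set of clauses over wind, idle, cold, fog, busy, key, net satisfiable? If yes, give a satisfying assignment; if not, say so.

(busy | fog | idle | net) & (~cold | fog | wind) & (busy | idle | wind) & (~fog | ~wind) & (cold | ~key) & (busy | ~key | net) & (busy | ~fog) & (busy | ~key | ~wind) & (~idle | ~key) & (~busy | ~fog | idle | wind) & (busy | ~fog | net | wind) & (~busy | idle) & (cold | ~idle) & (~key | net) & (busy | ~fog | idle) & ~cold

wind = True; idle = False; cold = False; fog = False; busy = False; key = False; net = True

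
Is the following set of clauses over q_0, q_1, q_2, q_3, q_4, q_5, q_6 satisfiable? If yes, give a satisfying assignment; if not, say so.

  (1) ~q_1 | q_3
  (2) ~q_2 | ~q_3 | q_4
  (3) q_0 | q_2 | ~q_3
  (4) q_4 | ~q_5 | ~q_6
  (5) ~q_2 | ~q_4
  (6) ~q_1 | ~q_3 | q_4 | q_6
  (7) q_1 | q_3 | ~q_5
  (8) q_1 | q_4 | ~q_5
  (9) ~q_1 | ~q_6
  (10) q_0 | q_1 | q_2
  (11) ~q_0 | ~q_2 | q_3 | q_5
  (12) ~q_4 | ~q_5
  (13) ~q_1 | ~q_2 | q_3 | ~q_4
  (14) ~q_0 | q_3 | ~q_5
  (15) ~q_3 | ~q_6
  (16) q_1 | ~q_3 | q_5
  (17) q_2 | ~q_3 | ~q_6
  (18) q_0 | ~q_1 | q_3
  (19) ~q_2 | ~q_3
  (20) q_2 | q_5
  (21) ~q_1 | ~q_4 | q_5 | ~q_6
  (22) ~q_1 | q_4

q_0 = False, q_1 = False, q_2 = True, q_3 = False, q_4 = False, q_5 = False, q_6 = True

Set q_0 = False.
Try q_1 = True:
  (~q_1 | q_3) forces q_3 = True.
  (q_0 | q_2 | ~q_3) forces q_2 = True.
  clause (~q_2 | ~q_3) is falsified — backtrack.
So q_1 = False.
  then (q_0 | q_1 | q_2) forces q_2 = True.
  then (~q_2 | ~q_3) forces q_3 = False.
  then (~q_2 | ~q_4) forces q_4 = False.
  then (q_1 | q_3 | ~q_5) forces q_5 = False.
Set q_6 = True.
All clauses satisfied.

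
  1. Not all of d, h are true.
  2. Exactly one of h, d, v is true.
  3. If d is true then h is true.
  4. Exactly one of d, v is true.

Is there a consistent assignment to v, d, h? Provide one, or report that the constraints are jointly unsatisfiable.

v = True, d = False, h = False

  (1) {d, h}: 0/2 true — not all ✓
  (2) {h, d, v}: 1 true — exactly one ✓
  (3) d=F ⇒ h: vacuous ✓
  (4) {d, v}: 1 true — exactly one ✓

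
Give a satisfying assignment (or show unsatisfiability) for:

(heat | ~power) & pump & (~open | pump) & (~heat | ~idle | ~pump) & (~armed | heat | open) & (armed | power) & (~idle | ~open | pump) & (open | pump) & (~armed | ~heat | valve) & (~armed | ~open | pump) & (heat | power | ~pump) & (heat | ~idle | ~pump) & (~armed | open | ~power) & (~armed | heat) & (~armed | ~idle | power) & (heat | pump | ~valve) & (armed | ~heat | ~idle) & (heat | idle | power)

Unit clause (pump) forces pump = True.
Set heat = True.
  then (~heat | ~idle | ~pump) forces idle = False.
Set armed = False.
  then (armed | power) forces power = True.
Set valve = True.
Set open = False.
All clauses satisfied.

pump = True; heat = True; armed = False; valve = True; power = True; open = False; idle = False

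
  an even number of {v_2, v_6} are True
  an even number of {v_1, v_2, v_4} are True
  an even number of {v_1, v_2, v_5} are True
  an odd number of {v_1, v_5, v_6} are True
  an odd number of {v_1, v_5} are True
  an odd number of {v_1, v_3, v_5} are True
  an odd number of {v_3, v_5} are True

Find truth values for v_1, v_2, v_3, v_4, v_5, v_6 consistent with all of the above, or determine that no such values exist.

Adding constraints 1, 3, 4 mod 2: every variable appears an even number of times on the left, so the left side is 0.
But the right sides sum to 1 (mod 2). 0 ≠ 1 — the system is inconsistent.

The formula is unsatisfiable.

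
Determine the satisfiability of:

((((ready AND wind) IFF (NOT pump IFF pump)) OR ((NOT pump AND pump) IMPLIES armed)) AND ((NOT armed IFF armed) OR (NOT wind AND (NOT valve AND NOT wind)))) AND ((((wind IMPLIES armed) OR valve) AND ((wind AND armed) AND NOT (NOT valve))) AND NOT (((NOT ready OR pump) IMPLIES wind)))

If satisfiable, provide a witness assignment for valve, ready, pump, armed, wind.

Case wind = True: the conjunct NOT (((NOT ready OR pump) IMPLIES wind)) becomes NOT (((NOT ready OR pump) IMPLIES True)) = False.
Case wind = False: the conjunct wind is False.
Both cases fail — unsatisfiable.

The formula is unsatisfiable.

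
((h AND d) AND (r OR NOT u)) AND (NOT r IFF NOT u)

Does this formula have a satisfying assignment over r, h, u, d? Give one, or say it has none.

r=F, h=T, u=F, d=T

  (h AND d) AND (r OR NOT u) = True
    h AND d = True
    r OR NOT u = True
      NOT u = True
  NOT r IFF NOT u = True
    NOT r = True
    NOT u = True
Both conjuncts True, so the formula holds.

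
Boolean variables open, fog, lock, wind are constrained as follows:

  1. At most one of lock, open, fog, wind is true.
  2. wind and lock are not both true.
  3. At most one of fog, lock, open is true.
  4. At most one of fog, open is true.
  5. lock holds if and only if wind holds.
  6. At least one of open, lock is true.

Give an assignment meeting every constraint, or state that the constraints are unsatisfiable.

open: True, fog: False, lock: False, wind: False

  (1) {lock, open, fog, wind}: 1 true — at most one ✓
  (2) wind=F, lock=F — not both ✓
  (3) {fog, lock, open}: 1 true — at most one ✓
  (4) {fog, open}: 1 true — at most one ✓
  (5) lock=F, wind=F — same ✓
  (6) {open, lock}: 1 true — at least one ✓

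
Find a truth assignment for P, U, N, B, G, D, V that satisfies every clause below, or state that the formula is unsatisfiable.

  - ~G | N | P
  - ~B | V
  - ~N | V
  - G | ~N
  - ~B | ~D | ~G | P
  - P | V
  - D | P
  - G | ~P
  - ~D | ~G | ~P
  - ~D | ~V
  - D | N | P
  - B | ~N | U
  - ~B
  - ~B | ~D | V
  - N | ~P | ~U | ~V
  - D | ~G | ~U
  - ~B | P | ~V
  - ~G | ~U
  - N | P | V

Unit clause (~B) forces B = False.
Set P = True.
  then (G | ~P) forces G = True.
  then (~D | ~G | ~P) forces D = False.
  then (D | ~G | ~U) forces U = False.
  then (B | ~N | U) forces N = False.
Set V = False.
All clauses satisfied.

P: True, U: False, N: False, B: False, G: True, D: False, V: False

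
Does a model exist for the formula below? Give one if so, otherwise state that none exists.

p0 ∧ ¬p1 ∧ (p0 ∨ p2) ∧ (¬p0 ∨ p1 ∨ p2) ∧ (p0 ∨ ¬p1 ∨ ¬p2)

p0 = True, p1 = False, p2 = True

Unit clause (p0) forces p0 = True.
Unit clause (¬p1) forces p1 = False.
In (¬p0 ∨ p1 ∨ p2) only p2 is left, so p2 = True.
All clauses satisfied.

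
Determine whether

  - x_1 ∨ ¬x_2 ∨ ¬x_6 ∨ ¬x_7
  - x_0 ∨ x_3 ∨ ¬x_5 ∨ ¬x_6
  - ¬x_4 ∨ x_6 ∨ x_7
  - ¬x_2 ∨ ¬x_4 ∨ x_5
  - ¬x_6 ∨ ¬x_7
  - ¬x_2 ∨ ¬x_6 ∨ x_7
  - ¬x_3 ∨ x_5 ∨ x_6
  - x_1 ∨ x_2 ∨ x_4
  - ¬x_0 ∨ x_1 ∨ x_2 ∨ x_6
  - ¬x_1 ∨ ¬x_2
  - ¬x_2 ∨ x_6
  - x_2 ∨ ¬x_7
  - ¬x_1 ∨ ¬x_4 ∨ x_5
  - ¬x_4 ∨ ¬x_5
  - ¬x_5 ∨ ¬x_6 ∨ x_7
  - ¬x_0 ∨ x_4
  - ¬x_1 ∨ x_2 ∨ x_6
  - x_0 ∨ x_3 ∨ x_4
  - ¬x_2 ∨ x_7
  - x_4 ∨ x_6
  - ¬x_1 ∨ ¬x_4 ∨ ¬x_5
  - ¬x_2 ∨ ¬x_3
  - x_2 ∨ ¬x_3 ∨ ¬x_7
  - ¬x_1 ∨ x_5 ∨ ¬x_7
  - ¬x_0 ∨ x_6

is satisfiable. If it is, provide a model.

Set x_0 = False.
Set x_1 = False.
Try x_2 = True:
  (¬x_2 ∨ x_6) forces x_6 = True.
  (x_1 ∨ ¬x_2 ∨ ¬x_6 ∨ ¬x_7) forces x_7 = False.
  clause (¬x_2 ∨ ¬x_6 ∨ x_7) is falsified — backtrack.
So x_2 = False.
  then (x_1 ∨ x_2 ∨ x_4) forces x_4 = True.
  then (x_2 ∨ ¬x_7) forces x_7 = False.
  then (¬x_4 ∨ ¬x_5) forces x_5 = False.
  then (¬x_4 ∨ x_6 ∨ x_7) forces x_6 = True.
Set x_3 = True.
All clauses satisfied.

x_0=F, x_1=F, x_2=F, x_3=T, x_4=T, x_5=F, x_6=T, x_7=F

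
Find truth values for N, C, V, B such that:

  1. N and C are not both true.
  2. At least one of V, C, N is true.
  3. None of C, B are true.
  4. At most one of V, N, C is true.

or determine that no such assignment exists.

N = True, C = False, V = False, B = False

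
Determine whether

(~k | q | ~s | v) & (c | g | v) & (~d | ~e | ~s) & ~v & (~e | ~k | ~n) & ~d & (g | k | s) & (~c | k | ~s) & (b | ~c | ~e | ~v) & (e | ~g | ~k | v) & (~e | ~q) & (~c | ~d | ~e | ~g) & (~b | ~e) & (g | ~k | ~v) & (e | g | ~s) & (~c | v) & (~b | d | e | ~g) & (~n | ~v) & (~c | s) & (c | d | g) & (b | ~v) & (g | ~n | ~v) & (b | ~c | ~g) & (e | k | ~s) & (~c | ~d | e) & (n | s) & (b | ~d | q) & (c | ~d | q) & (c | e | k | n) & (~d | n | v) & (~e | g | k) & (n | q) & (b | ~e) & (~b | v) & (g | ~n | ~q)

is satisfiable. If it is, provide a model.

Unit clause (~v) forces v = False.
Unit clause (~d) forces d = False.
In (~c | v) only ~c is left, so c = False.
In (c | d | g) only g is left, so g = True.
In (~b | v) only ~b is left, so b = False.
In (b | ~e) only ~e is left, so e = False.
In (e | ~g | ~k | v) only ~k is left, so k = False.
In (e | k | ~s) only ~s is left, so s = False.
In (n | s) only n is left, so n = True.
Set q = True.
All clauses satisfied.

v: False; n: True; g: True; d: False; c: False; s: False; k: False; q: True; b: False; e: False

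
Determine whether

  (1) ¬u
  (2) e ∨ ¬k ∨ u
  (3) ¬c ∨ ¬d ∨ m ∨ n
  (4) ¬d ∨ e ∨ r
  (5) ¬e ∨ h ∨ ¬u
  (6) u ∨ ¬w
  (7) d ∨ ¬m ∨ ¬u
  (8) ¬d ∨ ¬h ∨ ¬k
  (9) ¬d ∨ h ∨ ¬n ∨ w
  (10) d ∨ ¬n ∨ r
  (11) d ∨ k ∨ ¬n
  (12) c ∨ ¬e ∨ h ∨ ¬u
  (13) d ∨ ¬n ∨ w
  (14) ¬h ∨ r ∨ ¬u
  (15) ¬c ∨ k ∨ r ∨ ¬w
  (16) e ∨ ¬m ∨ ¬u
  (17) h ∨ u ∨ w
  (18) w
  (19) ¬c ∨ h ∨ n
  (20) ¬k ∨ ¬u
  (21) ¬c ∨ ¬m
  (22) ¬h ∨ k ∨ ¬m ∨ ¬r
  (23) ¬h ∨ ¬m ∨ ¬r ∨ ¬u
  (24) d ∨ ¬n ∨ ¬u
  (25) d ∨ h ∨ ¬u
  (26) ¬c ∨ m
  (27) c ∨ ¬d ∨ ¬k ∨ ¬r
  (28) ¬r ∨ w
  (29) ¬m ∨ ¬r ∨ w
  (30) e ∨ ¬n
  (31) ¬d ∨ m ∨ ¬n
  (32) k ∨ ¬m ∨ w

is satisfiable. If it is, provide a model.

Case w = True:
  (¬u) forces u = False.
  Clause (u ∨ ¬w) is falsified — contradiction.
Case w = False:
  Clause (w) is falsified — contradiction.
Both cases fail, so the formula is unsatisfiable.

The formula is unsatisfiable.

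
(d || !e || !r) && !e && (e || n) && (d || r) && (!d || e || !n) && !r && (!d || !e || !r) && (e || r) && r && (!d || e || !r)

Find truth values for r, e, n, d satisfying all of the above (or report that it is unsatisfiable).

The formula is unsatisfiable.

Case r = True:
  Clause (!r) is falsified — contradiction.
Case r = False:
  Clause (r) is falsified — contradiction.
Both cases fail, so the formula is unsatisfiable.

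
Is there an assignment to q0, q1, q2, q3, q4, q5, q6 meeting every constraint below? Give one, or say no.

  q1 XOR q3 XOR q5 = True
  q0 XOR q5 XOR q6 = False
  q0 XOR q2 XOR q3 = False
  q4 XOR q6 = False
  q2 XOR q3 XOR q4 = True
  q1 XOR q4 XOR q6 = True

q0=T, q1=T, q2=F, q3=T, q4=F, q5=T, q6=F

q1 XOR q3 XOR q5 = T XOR T XOR T = True ✓
q0 XOR q5 XOR q6 = T XOR T XOR F = False ✓
q0 XOR q2 XOR q3 = T XOR F XOR T = False ✓
q4 XOR q6 = F XOR F = False ✓
q2 XOR q3 XOR q4 = F XOR T XOR F = True ✓
q1 XOR q4 XOR q6 = T XOR F XOR F = True ✓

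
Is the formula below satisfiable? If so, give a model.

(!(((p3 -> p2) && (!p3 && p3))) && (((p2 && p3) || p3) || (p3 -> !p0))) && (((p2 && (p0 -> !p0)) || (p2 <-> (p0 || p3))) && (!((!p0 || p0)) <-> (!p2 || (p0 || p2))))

UNSATISFIABLE

The conjunct !((!p0 || p0)) <-> (!p2 || (p0 || p2)) is unsatisfiable on its own:
  p0=F, p2=F: evaluates to False.
  p0=F, p2=T: evaluates to False.
  p0=T, p2=F: evaluates to False.
  p0=T, p2=T: evaluates to False.
So the whole conjunction is unsatisfiable.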